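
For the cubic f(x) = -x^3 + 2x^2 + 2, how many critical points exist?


Find where f'(x) = 0:
f(x) = -x^3 + 2x^2 + 2
f'(x) = -3x^2 + 4x
This is a quadratic in x. Use the discriminant to count real roots.
Discriminant = (4)^2 - 4 * (-3) * 0
= 16 - 0
= 16
Since discriminant > 0, f'(x) = 0 has 2 real solutions.
Number of critical points: 2

2


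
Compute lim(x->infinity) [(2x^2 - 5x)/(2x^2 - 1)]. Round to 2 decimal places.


For limits at infinity with equal-degree polynomials,
we compare leading coefficients.
Numerator leading term: 2x^2
Denominator leading term: 2x^2
Divide both by x^2:
lim = (2 - 5/x) / (2 - 1/x^2)
As x -> infinity, the 1/x and 1/x^2 terms vanish:
= 2/2 = 1 = 1.00

1.00


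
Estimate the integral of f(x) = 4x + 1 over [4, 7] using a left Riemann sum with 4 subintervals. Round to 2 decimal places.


Left Riemann sum uses left endpoints of each subinterval.
Interval: [4, 7], n = 4
dx = (7 - 4) / 4 = 3/4
Left endpoints: [4, 19/4, 11/2, 25/4]
f values: [17, 20, 23, 26]
Sum = dx * (sum of f values)
= 3/4 * 86
= 129/2 = 64.50

64.50


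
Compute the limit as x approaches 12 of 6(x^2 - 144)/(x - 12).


Direct substitution gives 0/0, so we factor the numerator.
Factor: 6(x^2 - 144) = 6 * (x - 12)(x + 12)
Cancel the common factor (x - 12):
6(x^2 - 144)/(x - 12) = 6 * (x + 12)
Now substitute x = 12:
= 6 * (12 + 12) = 144

144


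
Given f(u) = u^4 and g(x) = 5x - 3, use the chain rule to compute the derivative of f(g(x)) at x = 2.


Using the chain rule: (f(g(x)))' = f'(g(x)) * g'(x)
First, find g(2):
g(2) = 5 * 2 - 3 = 7
Next, f'(u) = 4u^3
And g'(x) = 5
So f'(g(2)) * g'(2)
= 4 * 7^3 * 5
= 4 * 343 * 5
= 6860

6860


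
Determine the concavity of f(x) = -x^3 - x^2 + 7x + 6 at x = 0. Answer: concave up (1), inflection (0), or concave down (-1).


Concavity is determined by the sign of f''(x).
f(x) = -x^3 - x^2 + 7x + 6
f'(x) = -3x^2 - 2x + 7
f''(x) = -6x - 2
f''(0) = -6 * 0 - 2
= 0 - 2
= -2
Since f''(0) < 0, the function is concave down (-1)

-1


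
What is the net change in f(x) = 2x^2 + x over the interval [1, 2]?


Net change = f(b) - f(a)
f(x) = 2x^2 + x
Compute f(2):
f(2) = 2 * 2^2 + 1 * 2 + 0
= 8 + 2 + 0
= 10
Compute f(1):
f(1) = 2 * 1^2 + 1 * 1 + 0
= 2 + 1 + 0
= 3
Net change = 10 - 3 = 7

7


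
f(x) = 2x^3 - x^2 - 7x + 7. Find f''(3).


First derivative:
f'(x) = 6x^2 - 2x - 7
Second derivative:
f''(x) = 12x - 2
Substitute x = 3:
f''(3) = 12 * 3 - 2
= 36 - 2
= 34

34


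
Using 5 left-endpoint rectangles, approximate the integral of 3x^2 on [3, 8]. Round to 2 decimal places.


Left Riemann sum uses left endpoints of each subinterval.
Interval: [3, 8], n = 5
dx = (8 - 3) / 5 = 1
Left endpoints: [3, 4, 5, 6, 7]
f values: [27, 48, 75, 108, 147]
Sum = dx * (sum of f values)
= 1 * 405
= 405 = 405.00

405.00


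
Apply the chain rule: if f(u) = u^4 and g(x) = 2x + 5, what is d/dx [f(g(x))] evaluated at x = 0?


Using the chain rule: (f(g(x)))' = f'(g(x)) * g'(x)
First, find g(0):
g(0) = 2 * 0 + 5 = 5
Next, f'(u) = 4u^3
And g'(x) = 2
So f'(g(0)) * g'(0)
= 4 * 5^3 * 2
= 4 * 125 * 2
= 1000

1000


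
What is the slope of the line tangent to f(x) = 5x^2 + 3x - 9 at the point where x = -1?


The slope of the tangent line equals f'(x) at the point.
f(x) = 5x^2 + 3x - 9
f'(x) = 10x + 3
At x = -1:
f'(-1) = 10 * (-1) + 3
= -10 + 3
= -7

-7


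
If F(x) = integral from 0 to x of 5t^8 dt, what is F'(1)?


By the Fundamental Theorem of Calculus (Part 1):
If F(x) = integral from 0 to x of f(t) dt, then F'(x) = f(x)
Here f(t) = 5t^8
So F'(x) = 5x^8
Evaluate at x = 1:
F'(1) = 5 * 1^8
= 5 * 1
= 5

5


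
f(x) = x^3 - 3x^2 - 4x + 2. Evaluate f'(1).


Differentiate f(x) = x^3 - 3x^2 - 4x + 2 term by term:
f'(x) = 3x^2 - 6x - 4
Substitute x = 1:
f'(1) = 3 * 1^2 - 6 * 1 - 4
= 3 - 6 - 4
= -7

-7


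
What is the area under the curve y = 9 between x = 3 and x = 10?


The area under a constant function y = 9 is a rectangle.
Width = 10 - 3 = 7
Height = 9
Area = width * height
= 7 * 9
= 63

63


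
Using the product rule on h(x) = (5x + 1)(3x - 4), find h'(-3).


Let u(x) = 5x + 1 and v(x) = 3x - 4
u'(x) = 5
v'(x) = 3
Product rule: h'(x) = u'(x)*v(x) + u(x)*v'(x)
= 5 * (3x - 4) + (5x + 1) * 3
At x = -3:
u(-3) = 5 * (-3) + 1 = -14
v(-3) = 3 * (-3) - 4 = -13
h'(-3) = 5 * (-13) + (-14) * 3
= -65 - 42
= -107

-107


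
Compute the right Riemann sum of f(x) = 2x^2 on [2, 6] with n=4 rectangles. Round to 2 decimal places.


Right Riemann sum uses right endpoints of each subinterval.
Interval: [2, 6], n = 4
dx = (6 - 2) / 4 = 1
Right endpoints: [3, 4, 5, 6]
f values: [18, 32, 50, 72]
Sum = dx * (sum of f values)
= 1 * 172
= 172 = 172.00

172.00


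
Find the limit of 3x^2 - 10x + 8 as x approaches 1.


Since polynomials are continuous, we use direct substitution.
lim(x->1) of 3x^2 - 10x + 8
= 3 * 1^2 - 10 * 1 + 8
= 3 - 10 + 8
= 1

1


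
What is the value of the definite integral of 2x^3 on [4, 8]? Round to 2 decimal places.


Find the antiderivative of 2x^3:
F(x) = 2/4 * x^4
Apply the Fundamental Theorem of Calculus:
F(8) - F(4)
= 2/4 * 8^4 - 2/4 * 4^4
= 2/4 * (4096 - 256)
= 2/4 * 3840
= 1920 = 1920.00

1920.00


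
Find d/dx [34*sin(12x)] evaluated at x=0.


Apply the chain rule to differentiate 34*sin(12x):
d/dx [34*sin(12x)]
= 34 * cos(12x) * d/dx(12x)
= 34 * 12 * cos(12x)
= 408 * cos(12x)
Evaluate at x = 0:
= 408 * cos(0)
= 408 * 1
= 408

408


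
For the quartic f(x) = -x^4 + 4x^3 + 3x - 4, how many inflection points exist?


Inflection points occur where f''(x) = 0 and concavity changes.
f(x) = -x^4 + 4x^3 + 3x - 4
f'(x) = -4x^3 + 12x^2 + 3
f''(x) = -12x^2 + 24x
This is a quadratic in x. Use the discriminant to count real roots.
Discriminant = (24)^2 - 4 * (-12) * 0
= 576 - 0
= 576
Since discriminant > 0, f''(x) = 0 has 2 distinct real solutions.
A quadratic with two distinct real roots changes sign at each root, so concavity changes at both.
Number of inflection points: 2

2


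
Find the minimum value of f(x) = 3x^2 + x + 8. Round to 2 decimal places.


For a quadratic f(x) = ax^2 + bx + c with a > 0, the minimum is at the vertex.
Vertex x-coordinate: x = -b/(2a)
x = -(1) / (2 * 3)
x = -1/6
Substitute back to find the minimum value:
f(-1/6) = 3 * (-1/6)^2 + 1 * (-1/6) + 8
= 1/12 - 1/6 + 8
= 95/12 ≈ 7.92

7.92


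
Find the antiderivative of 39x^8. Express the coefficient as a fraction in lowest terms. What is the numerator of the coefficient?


Apply the power rule for integration:
integral of ax^n dx = a/(n+1) * x^(n+1) + C
integral of 39x^8 dx
= 39/9 * x^9 + C
= 13/3 * x^9 + C
The coefficient in lowest terms is 13/3, and its numerator is 13

13


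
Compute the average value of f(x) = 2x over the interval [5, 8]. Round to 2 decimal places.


Average value = 1/(b-a) * integral from a to b of f(x) dx
First compute the integral of 2x:
F(x) = x^2
F(8) = 1 * 64 + 0 * 8 = 64
F(5) = 1 * 25 + 0 * 5 = 25
Integral = 64 - 25 = 39
Average = 39 / (8 - 5) = 39 / 3
= 13 = 13.00

13.00


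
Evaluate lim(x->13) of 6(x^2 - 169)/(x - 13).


Direct substitution gives 0/0, so we factor the numerator.
Factor: 6(x^2 - 169) = 6 * (x - 13)(x + 13)
Cancel the common factor (x - 13):
6(x^2 - 169)/(x - 13) = 6 * (x + 13)
Now substitute x = 13:
= 6 * (13 + 13) = 156

156


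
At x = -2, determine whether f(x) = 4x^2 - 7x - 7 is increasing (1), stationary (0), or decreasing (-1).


Compute f'(x) to determine behavior:
f'(x) = 8x - 7
f'(-2) = 8 * (-2) - 7
= -16 - 7
= -23
Since f'(-2) < 0, the function is decreasing (-1)

-1


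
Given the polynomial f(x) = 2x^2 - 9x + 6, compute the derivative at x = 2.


Differentiate term by term using power and sum rules:
f(x) = 2x^2 - 9x + 6
f'(x) = 4x - 9
Substitute x = 2:
f'(2) = 4 * 2 - 9
= 8 - 9
= -1

-1


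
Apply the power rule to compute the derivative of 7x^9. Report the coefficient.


We apply the power rule: d/dx [ax^n] = a*n * x^(n-1)
d/dx [7x^9]
= 7 * 9 * x^(9-1)
= 63x^8
The coefficient is 63

63


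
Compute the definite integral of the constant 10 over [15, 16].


The integral of a constant k over [a, b] equals k * (b - a).
integral from 15 to 16 of 10 dx
= 10 * (16 - 15)
= 10 * 1
= 10

10


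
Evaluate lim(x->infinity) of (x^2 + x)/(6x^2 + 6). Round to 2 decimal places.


For limits at infinity with equal-degree polynomials,
we compare leading coefficients.
Numerator leading term: x^2
Denominator leading term: 6x^2
Divide both by x^2:
lim = (1 + 1/x) / (6 + 6/x^2)
As x -> infinity, the 1/x and 1/x^2 terms vanish:
= 1/6 ≈ 0.17

0.17


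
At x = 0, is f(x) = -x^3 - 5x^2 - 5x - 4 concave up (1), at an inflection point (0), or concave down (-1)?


Concavity is determined by the sign of f''(x).
f(x) = -x^3 - 5x^2 - 5x - 4
f'(x) = -3x^2 - 10x - 5
f''(x) = -6x - 10
f''(0) = -6 * 0 - 10
= 0 - 10
= -10
Since f''(0) < 0, the function is concave down (-1)

-1


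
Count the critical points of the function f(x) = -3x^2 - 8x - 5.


Find where f'(x) = 0:
f'(x) = -6x - 8
Set f'(x) = 0:
-6x - 8 = 0
x = 8 / (-6) = -4/3
This is a linear equation in x, so there is exactly one solution.
Number of critical points: 1

1


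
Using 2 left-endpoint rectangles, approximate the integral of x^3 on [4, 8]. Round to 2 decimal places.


Left Riemann sum uses left endpoints of each subinterval.
Interval: [4, 8], n = 2
dx = (8 - 4) / 2 = 2
Left endpoints: [4, 6]
f values: [64, 216]
Sum = dx * (sum of f values)
= 2 * 280
= 560 = 560.00

560.00


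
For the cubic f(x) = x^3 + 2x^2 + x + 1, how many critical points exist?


Find where f'(x) = 0:
f(x) = x^3 + 2x^2 + x + 1
f'(x) = 3x^2 + 4x + 1
This is a quadratic in x. Use the discriminant to count real roots.
Discriminant = (4)^2 - 4 * 3 * 1
= 16 - 12
= 4
Since discriminant > 0, f'(x) = 0 has 2 real solutions.
Number of critical points: 2

2


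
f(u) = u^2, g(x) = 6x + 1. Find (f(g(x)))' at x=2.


Using the chain rule: (f(g(x)))' = f'(g(x)) * g'(x)
First, find g(2):
g(2) = 6 * 2 + 1 = 13
Next, f'(u) = 2u
And g'(x) = 6
So f'(g(2)) * g'(2)
= 2 * 13 * 6
= 156

156


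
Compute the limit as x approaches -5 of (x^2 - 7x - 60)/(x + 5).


Direct substitution gives 0/0, so we factor the numerator.
Factor: (x^2 - 7x - 60) = (x + 5)(x - 12)
Cancel the common factor (x + 5):
(x^2 - 7x - 60)/(x + 5) = (x - 12)
Now substitute x = -5:
= (-5) - (12) = -17

-17


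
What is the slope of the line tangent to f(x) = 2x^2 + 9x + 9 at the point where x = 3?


The slope of the tangent line equals f'(x) at the point.
f(x) = 2x^2 + 9x + 9
f'(x) = 4x + 9
At x = 3:
f'(3) = 4 * 3 + 9
= 12 + 9
= 21

21


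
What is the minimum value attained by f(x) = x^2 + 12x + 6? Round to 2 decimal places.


For a quadratic f(x) = ax^2 + bx + c with a > 0, the minimum is at the vertex.
Vertex x-coordinate: x = -b/(2a)
x = -(12) / (2 * 1)
x = -12/2 = -6
Substitute back to find the minimum value:
f(-6) = 1 * (-6)^2 + 12 * (-6) + 6
= 36 - 72 + 6
= -30 = -30.00

-30.00


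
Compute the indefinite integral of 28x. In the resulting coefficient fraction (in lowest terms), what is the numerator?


Apply the power rule for integration:
integral of ax^n dx = a/(n+1) * x^(n+1) + C
integral of 28x dx
= 28/2 * x^2 + C
= 14 * x^2 + C
The coefficient in lowest terms is 14 = 14/1, so its numerator is 14

14


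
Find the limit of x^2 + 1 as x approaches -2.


Since polynomials are continuous, we use direct substitution.
lim(x->-2) of x^2 + 1
= 1 * (-2)^2 + 0 * (-2) + 1
= 4 + 0 + 1
= 5

5


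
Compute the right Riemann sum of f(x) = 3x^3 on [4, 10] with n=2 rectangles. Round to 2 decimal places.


Right Riemann sum uses right endpoints of each subinterval.
Interval: [4, 10], n = 2
dx = (10 - 4) / 2 = 3
Right endpoints: [7, 10]
f values: [1029, 3000]
Sum = dx * (sum of f values)
= 3 * 4029
= 12087 = 12087.00

12087.00


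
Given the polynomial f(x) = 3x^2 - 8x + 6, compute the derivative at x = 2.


Differentiate term by term using power and sum rules:
f(x) = 3x^2 - 8x + 6
f'(x) = 6x - 8
Substitute x = 2:
f'(2) = 6 * 2 - 8
= 12 - 8
= 4

4


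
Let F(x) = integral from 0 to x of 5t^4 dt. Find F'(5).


By the Fundamental Theorem of Calculus (Part 1):
If F(x) = integral from 0 to x of f(t) dt, then F'(x) = f(x)
Here f(t) = 5t^4
So F'(x) = 5x^4
Evaluate at x = 5:
F'(5) = 5 * 5^4
= 5 * 625
= 3125

3125


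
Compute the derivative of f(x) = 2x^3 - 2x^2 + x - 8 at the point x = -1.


Differentiate f(x) = 2x^3 - 2x^2 + x - 8 term by term:
f'(x) = 6x^2 - 4x + 1
Substitute x = -1:
f'(-1) = 6 * (-1)^2 - 4 * (-1) + 1
= 6 + 4 + 1
= 11

11


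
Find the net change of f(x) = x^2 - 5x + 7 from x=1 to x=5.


Net change = f(b) - f(a)
f(x) = x^2 - 5x + 7
Compute f(5):
f(5) = 1 * 5^2 - 5 * 5 + 7
= 25 - 25 + 7
= 7
Compute f(1):
f(1) = 1 * 1^2 - 5 * 1 + 7
= 1 - 5 + 7
= 3
Net change = 7 - 3 = 4

4


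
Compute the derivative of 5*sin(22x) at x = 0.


Apply the chain rule to differentiate 5*sin(22x):
d/dx [5*sin(22x)]
= 5 * cos(22x) * d/dx(22x)
= 5 * 22 * cos(22x)
= 110 * cos(22x)
Evaluate at x = 0:
= 110 * cos(0)
= 110 * 1
= 110

110


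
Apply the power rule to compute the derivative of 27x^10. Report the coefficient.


We apply the power rule: d/dx [ax^n] = a*n * x^(n-1)
d/dx [27x^10]
= 27 * 10 * x^(10-1)
= 270x^9
The coefficient is 270

270


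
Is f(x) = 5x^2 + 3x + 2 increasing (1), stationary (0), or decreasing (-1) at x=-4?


Compute f'(x) to determine behavior:
f'(x) = 10x + 3
f'(-4) = 10 * (-4) + 3
= -40 + 3
= -37
Since f'(-4) < 0, the function is decreasing (-1)

-1


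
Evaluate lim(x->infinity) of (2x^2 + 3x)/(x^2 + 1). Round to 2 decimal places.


For limits at infinity with equal-degree polynomials,
we compare leading coefficients.
Numerator leading term: 2x^2
Denominator leading term: x^2
Divide both by x^2:
lim = (2 + 3/x) / (1 + 1/x^2)
As x -> infinity, the 1/x and 1/x^2 terms vanish:
= 2/1 = 2 = 2.00

2.00


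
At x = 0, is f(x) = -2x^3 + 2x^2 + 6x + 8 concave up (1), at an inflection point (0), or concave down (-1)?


Concavity is determined by the sign of f''(x).
f(x) = -2x^3 + 2x^2 + 6x + 8
f'(x) = -6x^2 + 4x + 6
f''(x) = -12x + 4
f''(0) = -12 * 0 + 4
= 0 + 4
= 4
Since f''(0) > 0, the function is concave up (1)

1


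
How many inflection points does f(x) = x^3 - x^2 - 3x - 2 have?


Inflection points occur where f''(x) = 0 and concavity changes.
f(x) = x^3 - x^2 - 3x - 2
f'(x) = 3x^2 - 2x - 3
f''(x) = 6x - 2
Set f''(x) = 0:
6x - 2 = 0
x = 2 / 6 = 1/3
Since f''(x) is linear (degree 1), it changes sign at this point.
Therefore there is exactly 1 inflection point.

1


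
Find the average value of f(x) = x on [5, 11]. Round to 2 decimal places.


Average value = 1/(b-a) * integral from a to b of f(x) dx
First compute the integral of x:
F(x) = (1/2)x^2
F(11) = 1/2 * 121 + 0 * 11 = 121/2
F(5) = 1/2 * 25 + 0 * 5 = 25/2
Integral = 121/2 - 25/2 = 48
Average = 48 / (11 - 5) = 48 / 6
= 8 = 8.00

8.00


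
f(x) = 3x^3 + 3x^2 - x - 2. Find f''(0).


First derivative:
f'(x) = 9x^2 + 6x - 1
Second derivative:
f''(x) = 18x + 6
Substitute x = 0:
f''(0) = 18 * 0 + 6
= 0 + 6
= 6

6


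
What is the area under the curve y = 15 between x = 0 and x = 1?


The area under a constant function y = 15 is a rectangle.
Width = 1 - 0 = 1
Height = 15
Area = width * height
= 1 * 15
= 15

15


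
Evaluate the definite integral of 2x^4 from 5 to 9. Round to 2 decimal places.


Find the antiderivative of 2x^4:
F(x) = 2/5 * x^5
Apply the Fundamental Theorem of Calculus:
F(9) - F(5)
= 2/5 * 9^5 - 2/5 * 5^5
= 2/5 * (59049 - 3125)
= 2/5 * 55924
= 111848/5 = 22369.60

22369.60


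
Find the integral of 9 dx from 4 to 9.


The integral of a constant k over [a, b] equals k * (b - a).
integral from 4 to 9 of 9 dx
= 9 * (9 - 4)
= 9 * 5
= 45

45


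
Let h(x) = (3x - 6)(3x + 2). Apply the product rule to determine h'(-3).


Let u(x) = 3x - 6 and v(x) = 3x + 2
u'(x) = 3
v'(x) = 3
Product rule: h'(x) = u'(x)*v(x) + u(x)*v'(x)
= 3 * (3x + 2) + (3x - 6) * 3
At x = -3:
u(-3) = 3 * (-3) - 6 = -15
v(-3) = 3 * (-3) + 2 = -7
h'(-3) = 3 * (-7) + (-15) * 3
= -21 - 45
= -66

-66


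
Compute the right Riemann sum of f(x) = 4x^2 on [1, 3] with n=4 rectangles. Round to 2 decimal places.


Right Riemann sum uses right endpoints of each subinterval.
Interval: [1, 3], n = 4
dx = (3 - 1) / 4 = 1/2
Right endpoints: [3/2, 2, 5/2, 3]
f values: [9, 16, 25, 36]
Sum = dx * (sum of f values)
= 1/2 * 86
= 43 = 43.00

43.00


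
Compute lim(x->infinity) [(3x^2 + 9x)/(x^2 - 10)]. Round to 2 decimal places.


For limits at infinity with equal-degree polynomials,
we compare leading coefficients.
Numerator leading term: 3x^2
Denominator leading term: x^2
Divide both by x^2:
lim = (3 + 9/x) / (1 - 10/x^2)
As x -> infinity, the 1/x and 1/x^2 terms vanish:
= 3/1 = 3 = 3.00

3.00


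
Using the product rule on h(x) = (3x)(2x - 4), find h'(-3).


Let u(x) = 3x and v(x) = 2x - 4
u'(x) = 3
v'(x) = 2
Product rule: h'(x) = u'(x)*v(x) + u(x)*v'(x)
= 3 * (2x - 4) + (3x) * 2
At x = -3:
u(-3) = 3 * (-3) + 0 = -9
v(-3) = 2 * (-3) - 4 = -10
h'(-3) = 3 * (-10) + (-9) * 2
= -30 - 18
= -48

-48


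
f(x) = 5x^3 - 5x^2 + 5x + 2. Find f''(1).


First derivative:
f'(x) = 15x^2 - 10x + 5
Second derivative:
f''(x) = 30x - 10
Substitute x = 1:
f''(1) = 30 * 1 - 10
= 30 - 10
= 20

20


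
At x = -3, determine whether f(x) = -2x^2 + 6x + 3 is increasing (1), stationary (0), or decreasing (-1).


Compute f'(x) to determine behavior:
f'(x) = -4x + 6
f'(-3) = -4 * (-3) + 6
= 12 + 6
= 18
Since f'(-3) > 0, the function is increasing (1)

1


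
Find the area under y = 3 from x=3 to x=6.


The area under a constant function y = 3 is a rectangle.
Width = 6 - 3 = 3
Height = 3
Area = width * height
= 3 * 3
= 9

9


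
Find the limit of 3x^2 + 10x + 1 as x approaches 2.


Since polynomials are continuous, we use direct substitution.
lim(x->2) of 3x^2 + 10x + 1
= 3 * 2^2 + 10 * 2 + 1
= 12 + 20 + 1
= 33

33


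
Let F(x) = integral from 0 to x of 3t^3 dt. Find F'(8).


By the Fundamental Theorem of Calculus (Part 1):
If F(x) = integral from 0 to x of f(t) dt, then F'(x) = f(x)
Here f(t) = 3t^3
So F'(x) = 3x^3
Evaluate at x = 8:
F'(8) = 3 * 8^3
= 3 * 512
= 1536

1536


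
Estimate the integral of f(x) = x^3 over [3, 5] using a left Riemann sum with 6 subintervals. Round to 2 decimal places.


Left Riemann sum uses left endpoints of each subinterval.
Interval: [3, 5], n = 6
dx = (5 - 3) / 6 = 1/3
Left endpoints: [3, 10/3, 11/3, 4, 13/3, 14/3]
f values: [27, 1000/27, 1331/27, 64, 2197/27, 2744/27]
Sum = dx * (sum of f values)
= 1/3 * 1081/3
= 1081/9 ≈ 120.11

120.11


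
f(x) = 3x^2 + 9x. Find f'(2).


Differentiate term by term using power and sum rules:
f(x) = 3x^2 + 9x
f'(x) = 6x + 9
Substitute x = 2:
f'(2) = 6 * 2 + 9
= 12 + 9
= 21

21


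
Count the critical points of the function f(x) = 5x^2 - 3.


Find where f'(x) = 0:
f'(x) = 10x
Set f'(x) = 0:
10x = 0
x = 0 / 10 = 0
This is a linear equation in x, so there is exactly one solution.
Number of critical points: 1

1


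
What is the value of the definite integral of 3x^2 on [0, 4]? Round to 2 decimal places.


Find the antiderivative of 3x^2:
F(x) = 3/3 * x^3
Apply the Fundamental Theorem of Calculus:
F(4) - F(0)
= 3/3 * 4^3 - 3/3 * 0^3
= 3/3 * (64 - 0)
= 3/3 * 64
= 64 = 64.00

64.00


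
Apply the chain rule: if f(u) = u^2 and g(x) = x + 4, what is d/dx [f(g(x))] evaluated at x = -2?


Using the chain rule: (f(g(x)))' = f'(g(x)) * g'(x)
First, find g(-2):
g(-2) = 1 * (-2) + 4 = 2
Next, f'(u) = 2u
And g'(x) = 1
So f'(g(-2)) * g'(-2)
= 2 * 2 * 1
= 4

4


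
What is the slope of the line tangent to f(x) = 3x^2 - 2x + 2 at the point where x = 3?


The slope of the tangent line equals f'(x) at the point.
f(x) = 3x^2 - 2x + 2
f'(x) = 6x - 2
At x = 3:
f'(3) = 6 * 3 - 2
= 18 - 2
= 16

16


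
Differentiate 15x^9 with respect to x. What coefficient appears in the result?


We apply the power rule: d/dx [ax^n] = a*n * x^(n-1)
d/dx [15x^9]
= 15 * 9 * x^(9-1)
= 135x^8
The coefficient is 135

135


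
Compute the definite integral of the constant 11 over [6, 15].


The integral of a constant k over [a, b] equals k * (b - a).
integral from 6 to 15 of 11 dx
= 11 * (15 - 6)
= 11 * 9
= 99

99


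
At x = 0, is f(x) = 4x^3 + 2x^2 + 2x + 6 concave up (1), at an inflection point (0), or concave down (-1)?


Concavity is determined by the sign of f''(x).
f(x) = 4x^3 + 2x^2 + 2x + 6
f'(x) = 12x^2 + 4x + 2
f''(x) = 24x + 4
f''(0) = 24 * 0 + 4
= 0 + 4
= 4
Since f''(0) > 0, the function is concave up (1)

1


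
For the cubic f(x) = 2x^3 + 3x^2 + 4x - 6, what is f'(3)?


Differentiate f(x) = 2x^3 + 3x^2 + 4x - 6 term by term:
f'(x) = 6x^2 + 6x + 4
Substitute x = 3:
f'(3) = 6 * 3^2 + 6 * 3 + 4
= 54 + 18 + 4
= 76

76


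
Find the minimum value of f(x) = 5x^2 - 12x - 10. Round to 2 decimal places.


For a quadratic f(x) = ax^2 + bx + c with a > 0, the minimum is at the vertex.
Vertex x-coordinate: x = -b/(2a)
x = -(-12) / (2 * 5)
x = 12/10 = 6/5
Substitute back to find the minimum value:
f(6/5) = 5 * (6/5)^2 - 12 * (6/5) - 10
= 36/5 - 72/5 - 10
= -86/5 = -17.20

-17.20


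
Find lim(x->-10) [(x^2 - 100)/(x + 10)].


Direct substitution gives 0/0, so we factor the numerator.
Factor: (x^2 - 100) = (x + 10)(x - 10)
Cancel the common factor (x + 10):
(x^2 - 100)/(x + 10) = (x - 10)
Now substitute x = -10:
= (-10) - (10) = -20

-20


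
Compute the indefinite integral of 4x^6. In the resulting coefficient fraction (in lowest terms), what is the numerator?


Apply the power rule for integration:
integral of ax^n dx = a/(n+1) * x^(n+1) + C
integral of 4x^6 dx
= 4/7 * x^7 + C
The coefficient in lowest terms is 4/7, and its numerator is 4

4


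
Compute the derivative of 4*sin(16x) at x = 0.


Apply the chain rule to differentiate 4*sin(16x):
d/dx [4*sin(16x)]
= 4 * cos(16x) * d/dx(16x)
= 4 * 16 * cos(16x)
= 64 * cos(16x)
Evaluate at x = 0:
= 64 * cos(0)
= 64 * 1
= 64

64


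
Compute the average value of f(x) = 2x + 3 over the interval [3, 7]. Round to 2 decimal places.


Average value = 1/(b-a) * integral from a to b of f(x) dx
First compute the integral of 2x + 3:
F(x) = x^2 + 3x
F(7) = 1 * 49 + 3 * 7 = 70
F(3) = 1 * 9 + 3 * 3 = 18
Integral = 70 - 18 = 52
Average = 52 / (7 - 3) = 52 / 4
= 13 = 13.00

13.00


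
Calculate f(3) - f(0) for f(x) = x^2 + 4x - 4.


Net change = f(b) - f(a)
f(x) = x^2 + 4x - 4
Compute f(3):
f(3) = 1 * 3^2 + 4 * 3 - 4
= 9 + 12 - 4
= 17
Compute f(0):
f(0) = 1 * 0^2 + 4 * 0 - 4
= 0 + 0 - 4
= -4
Net change = 17 - (-4) = 21

21


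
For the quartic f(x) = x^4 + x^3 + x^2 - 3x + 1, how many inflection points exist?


Inflection points occur where f''(x) = 0 and concavity changes.
f(x) = x^4 + x^3 + x^2 - 3x + 1
f'(x) = 4x^3 + 3x^2 + 2x - 3
f''(x) = 12x^2 + 6x + 2
This is a quadratic in x. Use the discriminant to count real roots.
Discriminant = (6)^2 - 4 * 12 * 2
= 36 - 96
= -60
Since discriminant < 0, f''(x) = 0 has no real solutions.
Number of inflection points: 0

0


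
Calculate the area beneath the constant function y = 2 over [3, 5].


The area under a constant function y = 2 is a rectangle.
Width = 5 - 3 = 2
Height = 2
Area = width * height
= 2 * 2
= 4

4


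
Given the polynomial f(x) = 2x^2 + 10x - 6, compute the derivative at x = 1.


Differentiate term by term using power and sum rules:
f(x) = 2x^2 + 10x - 6
f'(x) = 4x + 10
Substitute x = 1:
f'(1) = 4 * 1 + 10
= 4 + 10
= 14

14


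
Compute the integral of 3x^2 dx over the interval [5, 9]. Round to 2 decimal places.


Find the antiderivative of 3x^2:
F(x) = 3/3 * x^3
Apply the Fundamental Theorem of Calculus:
F(9) - F(5)
= 3/3 * 9^3 - 3/3 * 5^3
= 3/3 * (729 - 125)
= 3/3 * 604
= 604 = 604.00

604.00


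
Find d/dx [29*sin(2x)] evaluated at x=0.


Apply the chain rule to differentiate 29*sin(2x):
d/dx [29*sin(2x)]
= 29 * cos(2x) * d/dx(2x)
= 29 * 2 * cos(2x)
= 58 * cos(2x)
Evaluate at x = 0:
= 58 * cos(0)
= 58 * 1
= 58

58


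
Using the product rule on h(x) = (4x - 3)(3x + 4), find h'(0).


Let u(x) = 4x - 3 and v(x) = 3x + 4
u'(x) = 4
v'(x) = 3
Product rule: h'(x) = u'(x)*v(x) + u(x)*v'(x)
= 4 * (3x + 4) + (4x - 3) * 3
At x = 0:
u(0) = 4 * 0 - 3 = -3
v(0) = 3 * 0 + 4 = 4
h'(0) = 4 * 4 + (-3) * 3
= 16 - 9
= 7

7


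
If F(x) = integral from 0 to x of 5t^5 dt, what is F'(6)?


By the Fundamental Theorem of Calculus (Part 1):
If F(x) = integral from 0 to x of f(t) dt, then F'(x) = f(x)
Here f(t) = 5t^5
So F'(x) = 5x^5
Evaluate at x = 6:
F'(6) = 5 * 6^5
= 5 * 7776
= 38880

38880


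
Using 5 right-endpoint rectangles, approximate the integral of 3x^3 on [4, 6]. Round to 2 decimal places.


Right Riemann sum uses right endpoints of each subinterval.
Interval: [4, 6], n = 5
dx = (6 - 4) / 5 = 2/5
Right endpoints: [22/5, 24/5, 26/5, 28/5, 6]
f values: [31944/125, 41472/125, 52728/125, 65856/125, 648]
Sum = dx * (sum of f values)
= 2/5 * 2184
= 4368/5 = 873.60

873.60


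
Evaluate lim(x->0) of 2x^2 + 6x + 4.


Since polynomials are continuous, we use direct substitution.
lim(x->0) of 2x^2 + 6x + 4
= 2 * 0^2 + 6 * 0 + 4
= 0 + 0 + 4
= 4

4


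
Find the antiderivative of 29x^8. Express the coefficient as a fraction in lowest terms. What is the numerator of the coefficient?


Apply the power rule for integration:
integral of ax^n dx = a/(n+1) * x^(n+1) + C
integral of 29x^8 dx
= 29/9 * x^9 + C
The coefficient in lowest terms is 29/9, and its numerator is 29

29


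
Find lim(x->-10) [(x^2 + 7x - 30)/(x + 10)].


Direct substitution gives 0/0, so we factor the numerator.
Factor: (x^2 + 7x - 30) = (x + 10)(x - 3)
Cancel the common factor (x + 10):
(x^2 + 7x - 30)/(x + 10) = (x - 3)
Now substitute x = -10:
= (-10) - (3) = -13

-13


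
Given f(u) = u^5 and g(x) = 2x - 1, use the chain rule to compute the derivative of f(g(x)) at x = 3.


Using the chain rule: (f(g(x)))' = f'(g(x)) * g'(x)
First, find g(3):
g(3) = 2 * 3 - 1 = 5
Next, f'(u) = 5u^4
And g'(x) = 2
So f'(g(3)) * g'(3)
= 5 * 5^4 * 2
= 5 * 625 * 2
= 6250

6250


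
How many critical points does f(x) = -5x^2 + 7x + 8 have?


Find where f'(x) = 0:
f'(x) = -10x + 7
Set f'(x) = 0:
-10x + 7 = 0
x = -7 / (-10) = 7/10
This is a linear equation in x, so there is exactly one solution.
Number of critical points: 1

1


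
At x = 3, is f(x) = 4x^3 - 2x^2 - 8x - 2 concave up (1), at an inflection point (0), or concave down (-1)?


Concavity is determined by the sign of f''(x).
f(x) = 4x^3 - 2x^2 - 8x - 2
f'(x) = 12x^2 - 4x - 8
f''(x) = 24x - 4
f''(3) = 24 * 3 - 4
= 72 - 4
= 68
Since f''(3) > 0, the function is concave up (1)

1


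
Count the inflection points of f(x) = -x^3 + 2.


Inflection points occur where f''(x) = 0 and concavity changes.
f(x) = -x^3 + 2
f'(x) = -3x^2
f''(x) = -6x
Set f''(x) = 0:
-6x = 0
x = 0 / (-6) = 0
Since f''(x) is linear (degree 1), it changes sign at this point.
Therefore there is exactly 1 inflection point.

1


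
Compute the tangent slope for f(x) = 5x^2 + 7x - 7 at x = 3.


The slope of the tangent line equals f'(x) at the point.
f(x) = 5x^2 + 7x - 7
f'(x) = 10x + 7
At x = 3:
f'(3) = 10 * 3 + 7
= 30 + 7
= 37

37


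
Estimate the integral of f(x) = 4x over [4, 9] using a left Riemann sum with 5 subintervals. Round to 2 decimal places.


Left Riemann sum uses left endpoints of each subinterval.
Interval: [4, 9], n = 5
dx = (9 - 4) / 5 = 1
Left endpoints: [4, 5, 6, 7, 8]
f values: [16, 20, 24, 28, 32]
Sum = dx * (sum of f values)
= 1 * 120
= 120 = 120.00

120.00


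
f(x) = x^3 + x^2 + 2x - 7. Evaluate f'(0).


Differentiate f(x) = x^3 + x^2 + 2x - 7 term by term:
f'(x) = 3x^2 + 2x + 2
Substitute x = 0:
f'(0) = 3 * 0^2 + 2 * 0 + 2
= 0 + 0 + 2
= 2

2


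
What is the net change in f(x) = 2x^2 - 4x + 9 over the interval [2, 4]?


Net change = f(b) - f(a)
f(x) = 2x^2 - 4x + 9
Compute f(4):
f(4) = 2 * 4^2 - 4 * 4 + 9
= 32 - 16 + 9
= 25
Compute f(2):
f(2) = 2 * 2^2 - 4 * 2 + 9
= 8 - 8 + 9
= 9
Net change = 25 - 9 = 16

16


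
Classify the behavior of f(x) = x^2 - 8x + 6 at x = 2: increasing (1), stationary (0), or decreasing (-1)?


Compute f'(x) to determine behavior:
f'(x) = 2x - 8
f'(2) = 2 * 2 - 8
= 4 - 8
= -4
Since f'(2) < 0, the function is decreasing (-1)

-1


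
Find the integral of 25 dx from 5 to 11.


The integral of a constant k over [a, b] equals k * (b - a).
integral from 5 to 11 of 25 dx
= 25 * (11 - 5)
= 25 * 6
= 150

150


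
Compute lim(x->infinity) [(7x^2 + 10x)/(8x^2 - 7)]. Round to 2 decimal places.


For limits at infinity with equal-degree polynomials,
we compare leading coefficients.
Numerator leading term: 7x^2
Denominator leading term: 8x^2
Divide both by x^2:
lim = (7 + 10/x) / (8 - 7/x^2)
As x -> infinity, the 1/x and 1/x^2 terms vanish:
= 7/8 ≈ 0.88

0.88


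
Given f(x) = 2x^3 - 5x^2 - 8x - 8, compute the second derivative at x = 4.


First derivative:
f'(x) = 6x^2 - 10x - 8
Second derivative:
f''(x) = 12x - 10
Substitute x = 4:
f''(4) = 12 * 4 - 10
= 48 - 10
= 38

38


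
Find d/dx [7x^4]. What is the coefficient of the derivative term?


We apply the power rule: d/dx [ax^n] = a*n * x^(n-1)
d/dx [7x^4]
= 7 * 4 * x^(4-1)
= 28x^3
The coefficient is 28

28


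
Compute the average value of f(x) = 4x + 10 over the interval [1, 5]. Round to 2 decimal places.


Average value = 1/(b-a) * integral from a to b of f(x) dx
First compute the integral of 4x + 10:
F(x) = 2x^2 + 10x
F(5) = 2 * 25 + 10 * 5 = 100
F(1) = 2 * 1 + 10 * 1 = 12
Integral = 100 - 12 = 88
Average = 88 / (5 - 1) = 88 / 4
= 22 = 22.00

22.00


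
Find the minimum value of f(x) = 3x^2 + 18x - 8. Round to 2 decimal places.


For a quadratic f(x) = ax^2 + bx + c with a > 0, the minimum is at the vertex.
Vertex x-coordinate: x = -b/(2a)
x = -(18) / (2 * 3)
x = -18/6 = -3
Substitute back to find the minimum value:
f(-3) = 3 * (-3)^2 + 18 * (-3) - 8
= 27 - 54 - 8
= -35 = -35.00

-35.00


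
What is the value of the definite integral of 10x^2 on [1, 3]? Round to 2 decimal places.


Find the antiderivative of 10x^2:
F(x) = 10/3 * x^3
Apply the Fundamental Theorem of Calculus:
F(3) - F(1)
= 10/3 * 3^3 - 10/3 * 1^3
= 10/3 * (27 - 1)
= 10/3 * 26
= 260/3 ≈ 86.67

86.67


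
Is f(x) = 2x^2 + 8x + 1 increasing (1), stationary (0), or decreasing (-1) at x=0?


Compute f'(x) to determine behavior:
f'(x) = 4x + 8
f'(0) = 4 * 0 + 8
= 0 + 8
= 8
Since f'(0) > 0, the function is increasing (1)

1


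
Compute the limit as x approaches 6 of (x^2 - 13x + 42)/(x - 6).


Direct substitution gives 0/0, so we factor the numerator.
Factor: (x^2 - 13x + 42) = (x - 6)(x - 7)
Cancel the common factor (x - 6):
(x^2 - 13x + 42)/(x - 6) = (x - 7)
Now substitute x = 6:
= (6) - (7) = -1

-1


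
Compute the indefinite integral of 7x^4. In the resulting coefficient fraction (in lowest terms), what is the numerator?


Apply the power rule for integration:
integral of ax^n dx = a/(n+1) * x^(n+1) + C
integral of 7x^4 dx
= 7/5 * x^5 + C
The coefficient in lowest terms is 7/5, and its numerator is 7

7


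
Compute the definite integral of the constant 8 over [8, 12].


The integral of a constant k over [a, b] equals k * (b - a).
integral from 8 to 12 of 8 dx
= 8 * (12 - 8)
= 8 * 4
= 32

32


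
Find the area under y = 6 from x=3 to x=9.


The area under a constant function y = 6 is a rectangle.
Width = 9 - 3 = 6
Height = 6
Area = width * height
= 6 * 6
= 36

36


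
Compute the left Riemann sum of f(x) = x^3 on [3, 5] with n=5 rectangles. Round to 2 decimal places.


Left Riemann sum uses left endpoints of each subinterval.
Interval: [3, 5], n = 5
dx = (5 - 3) / 5 = 2/5
Left endpoints: [3, 17/5, 19/5, 21/5, 23/5]
f values: [27, 4913/125, 6859/125, 9261/125, 12167/125]
Sum = dx * (sum of f values)
= 2/5 * 1463/5
= 2926/25 = 117.04

117.04


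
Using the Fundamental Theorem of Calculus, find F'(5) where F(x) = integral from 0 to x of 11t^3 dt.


By the Fundamental Theorem of Calculus (Part 1):
If F(x) = integral from 0 to x of f(t) dt, then F'(x) = f(x)
Here f(t) = 11t^3
So F'(x) = 11x^3
Evaluate at x = 5:
F'(5) = 11 * 5^3
= 11 * 125
= 1375

1375


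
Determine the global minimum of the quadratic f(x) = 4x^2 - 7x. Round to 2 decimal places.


For a quadratic f(x) = ax^2 + bx + c with a > 0, the minimum is at the vertex.
Vertex x-coordinate: x = -b/(2a)
x = -(-7) / (2 * 4)
x = 7/8
Substitute back to find the minimum value:
f(7/8) = 4 * (7/8)^2 - 7 * (7/8) + 0
= 49/16 - 49/8 + 0
= -49/16 ≈ -3.06

-3.06


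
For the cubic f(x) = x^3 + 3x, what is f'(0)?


Differentiate f(x) = x^3 + 3x term by term:
f'(x) = 3x^2 + 3
Substitute x = 0:
f'(0) = 3 * 0^2 + 0 * 0 + 3
= 0 + 0 + 3
= 3

3


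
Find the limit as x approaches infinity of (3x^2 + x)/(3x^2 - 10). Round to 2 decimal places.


For limits at infinity with equal-degree polynomials,
we compare leading coefficients.
Numerator leading term: 3x^2
Denominator leading term: 3x^2
Divide both by x^2:
lim = (3 + 1/x) / (3 - 10/x^2)
As x -> infinity, the 1/x and 1/x^2 terms vanish:
= 3/3 = 1 = 1.00

1.00


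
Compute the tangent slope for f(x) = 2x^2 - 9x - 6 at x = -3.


The slope of the tangent line equals f'(x) at the point.
f(x) = 2x^2 - 9x - 6
f'(x) = 4x - 9
At x = -3:
f'(-3) = 4 * (-3) - 9
= -12 - 9
= -21

-21


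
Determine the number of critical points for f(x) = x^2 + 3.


Find where f'(x) = 0:
f'(x) = 2x
Set f'(x) = 0:
2x = 0
x = 0 / 2 = 0
This is a linear equation in x, so there is exactly one solution.
Number of critical points: 1

1


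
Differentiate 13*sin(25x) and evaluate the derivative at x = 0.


Apply the chain rule to differentiate 13*sin(25x):
d/dx [13*sin(25x)]
= 13 * cos(25x) * d/dx(25x)
= 13 * 25 * cos(25x)
= 325 * cos(25x)
Evaluate at x = 0:
= 325 * cos(0)
= 325 * 1
= 325

325


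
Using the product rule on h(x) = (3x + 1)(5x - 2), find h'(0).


Let u(x) = 3x + 1 and v(x) = 5x - 2
u'(x) = 3
v'(x) = 5
Product rule: h'(x) = u'(x)*v(x) + u(x)*v'(x)
= 3 * (5x - 2) + (3x + 1) * 5
At x = 0:
u(0) = 3 * 0 + 1 = 1
v(0) = 5 * 0 - 2 = -2
h'(0) = 3 * (-2) + 1 * 5
= -6 + 5
= -1

-1


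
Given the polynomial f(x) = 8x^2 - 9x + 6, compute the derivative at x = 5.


Differentiate term by term using power and sum rules:
f(x) = 8x^2 - 9x + 6
f'(x) = 16x - 9
Substitute x = 5:
f'(5) = 16 * 5 - 9
= 80 - 9
= 71

71


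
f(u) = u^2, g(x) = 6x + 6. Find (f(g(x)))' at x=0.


Using the chain rule: (f(g(x)))' = f'(g(x)) * g'(x)
First, find g(0):
g(0) = 6 * 0 + 6 = 6
Next, f'(u) = 2u
And g'(x) = 6
So f'(g(0)) * g'(0)
= 2 * 6 * 6
= 72

72


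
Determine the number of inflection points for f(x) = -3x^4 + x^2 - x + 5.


Inflection points occur where f''(x) = 0 and concavity changes.
f(x) = -3x^4 + x^2 - x + 5
f'(x) = -12x^3 + 2x - 1
f''(x) = -36x^2 + 2
This is a quadratic in x. Use the discriminant to count real roots.
Discriminant = (0)^2 - 4 * (-36) * 2
= 0 - (-288)
= 288
Since discriminant > 0, f''(x) = 0 has 2 distinct real solutions.
A quadratic with two distinct real roots changes sign at each root, so concavity changes at both.
Number of inflection points: 2

2


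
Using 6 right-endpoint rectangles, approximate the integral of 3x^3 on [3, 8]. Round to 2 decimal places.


Right Riemann sum uses right endpoints of each subinterval.
Interval: [3, 8], n = 6
dx = (8 - 3) / 6 = 5/6
Right endpoints: [23/6, 14/3, 11/2, 19/3, 43/6, 8]
f values: [12167/72, 2744/9, 3993/8, 6859/9, 79507/72, 1536]
Sum = dx * (sum of f values)
= 5/6 * 35003/8
= 175015/48 ≈ 3646.15

3646.15


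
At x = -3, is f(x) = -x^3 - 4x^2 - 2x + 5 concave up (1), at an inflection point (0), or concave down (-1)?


Concavity is determined by the sign of f''(x).
f(x) = -x^3 - 4x^2 - 2x + 5
f'(x) = -3x^2 - 8x - 2
f''(x) = -6x - 8
f''(-3) = -6 * (-3) - 8
= 18 - 8
= 10
Since f''(-3) > 0, the function is concave up (1)

1


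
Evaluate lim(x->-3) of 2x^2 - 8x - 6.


Since polynomials are continuous, we use direct substitution.
lim(x->-3) of 2x^2 - 8x - 6
= 2 * (-3)^2 - 8 * (-3) - 6
= 18 + 24 - 6
= 36

36


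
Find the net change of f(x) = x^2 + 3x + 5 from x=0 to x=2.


Net change = f(b) - f(a)
f(x) = x^2 + 3x + 5
Compute f(2):
f(2) = 1 * 2^2 + 3 * 2 + 5
= 4 + 6 + 5
= 15
Compute f(0):
f(0) = 1 * 0^2 + 3 * 0 + 5
= 0 + 0 + 5
= 5
Net change = 15 - 5 = 10

10


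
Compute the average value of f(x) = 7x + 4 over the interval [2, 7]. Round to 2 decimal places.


Average value = 1/(b-a) * integral from a to b of f(x) dx
First compute the integral of 7x + 4:
F(x) = (7/2)x^2 + 4x
F(7) = 7/2 * 49 + 4 * 7 = 399/2
F(2) = 7/2 * 4 + 4 * 2 = 22
Integral = 399/2 - 22 = 355/2
Average = (355/2) / (7 - 2) = (355/2) / 5
= 71/2 = 35.50

35.50


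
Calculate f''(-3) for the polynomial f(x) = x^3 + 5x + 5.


First derivative:
f'(x) = 3x^2 + 5
Second derivative:
f''(x) = 6x
Substitute x = -3:
f''(-3) = 6 * (-3) + 0
= -18 + 0
= -18

-18


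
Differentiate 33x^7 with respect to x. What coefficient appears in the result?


We apply the power rule: d/dx [ax^n] = a*n * x^(n-1)
d/dx [33x^7]
= 33 * 7 * x^(7-1)
= 231x^6
The coefficient is 231

231


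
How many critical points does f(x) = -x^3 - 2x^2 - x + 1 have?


Find where f'(x) = 0:
f(x) = -x^3 - 2x^2 - x + 1
f'(x) = -3x^2 - 4x - 1
This is a quadratic in x. Use the discriminant to count real roots.
Discriminant = (-4)^2 - 4 * (-3) * (-1)
= 16 - 12
= 4
Since discriminant > 0, f'(x) = 0 has 2 real solutions.
Number of critical points: 2

2


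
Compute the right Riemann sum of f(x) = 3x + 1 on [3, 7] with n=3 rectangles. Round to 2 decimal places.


Right Riemann sum uses right endpoints of each subinterval.
Interval: [3, 7], n = 3
dx = (7 - 3) / 3 = 4/3
Right endpoints: [13/3, 17/3, 7]
f values: [14, 18, 22]
Sum = dx * (sum of f values)
= 4/3 * 54
= 72 = 72.00

72.00


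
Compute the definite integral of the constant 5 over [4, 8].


The integral of a constant k over [a, b] equals k * (b - a).
integral from 4 to 8 of 5 dx
= 5 * (8 - 4)
= 5 * 4
= 20

20


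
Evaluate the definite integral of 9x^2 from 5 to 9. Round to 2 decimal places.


Find the antiderivative of 9x^2:
F(x) = 9/3 * x^3
Apply the Fundamental Theorem of Calculus:
F(9) - F(5)
= 9/3 * 9^3 - 9/3 * 5^3
= 9/3 * (729 - 125)
= 9/3 * 604
= 1812 = 1812.00

1812.00


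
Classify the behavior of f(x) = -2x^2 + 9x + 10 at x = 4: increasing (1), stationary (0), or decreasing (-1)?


Compute f'(x) to determine behavior:
f'(x) = -4x + 9
f'(4) = -4 * 4 + 9
= -16 + 9
= -7
Since f'(4) < 0, the function is decreasing (-1)

-1


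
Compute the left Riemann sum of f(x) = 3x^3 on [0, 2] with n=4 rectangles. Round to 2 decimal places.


Left Riemann sum uses left endpoints of each subinterval.
Interval: [0, 2], n = 4
dx = (2 - 0) / 4 = 1/2
Left endpoints: [0, 1/2, 1, 3/2]
f values: [0, 3/8, 3, 81/8]
Sum = dx * (sum of f values)
= 1/2 * 27/2
= 27/4 = 6.75

6.75


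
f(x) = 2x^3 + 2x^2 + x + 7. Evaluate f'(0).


Differentiate f(x) = 2x^3 + 2x^2 + x + 7 term by term:
f'(x) = 6x^2 + 4x + 1
Substitute x = 0:
f'(0) = 6 * 0^2 + 4 * 0 + 1
= 0 + 0 + 1
= 1

1


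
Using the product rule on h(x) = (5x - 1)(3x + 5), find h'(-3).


Let u(x) = 5x - 1 and v(x) = 3x + 5
u'(x) = 5
v'(x) = 3
Product rule: h'(x) = u'(x)*v(x) + u(x)*v'(x)
= 5 * (3x + 5) + (5x - 1) * 3
At x = -3:
u(-3) = 5 * (-3) - 1 = -16
v(-3) = 3 * (-3) + 5 = -4
h'(-3) = 5 * (-4) + (-16) * 3
= -20 - 48
= -68

-68


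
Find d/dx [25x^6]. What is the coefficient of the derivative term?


We apply the power rule: d/dx [ax^n] = a*n * x^(n-1)
d/dx [25x^6]
= 25 * 6 * x^(6-1)
= 150x^5
The coefficient is 150

150


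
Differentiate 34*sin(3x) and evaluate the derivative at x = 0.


Apply the chain rule to differentiate 34*sin(3x):
d/dx [34*sin(3x)]
= 34 * cos(3x) * d/dx(3x)
= 34 * 3 * cos(3x)
= 102 * cos(3x)
Evaluate at x = 0:
= 102 * cos(0)
= 102 * 1
= 102

102


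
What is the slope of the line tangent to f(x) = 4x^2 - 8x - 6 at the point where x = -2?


The slope of the tangent line equals f'(x) at the point.
f(x) = 4x^2 - 8x - 6
f'(x) = 8x - 8
At x = -2:
f'(-2) = 8 * (-2) - 8
= -16 - 8
= -24

-24
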